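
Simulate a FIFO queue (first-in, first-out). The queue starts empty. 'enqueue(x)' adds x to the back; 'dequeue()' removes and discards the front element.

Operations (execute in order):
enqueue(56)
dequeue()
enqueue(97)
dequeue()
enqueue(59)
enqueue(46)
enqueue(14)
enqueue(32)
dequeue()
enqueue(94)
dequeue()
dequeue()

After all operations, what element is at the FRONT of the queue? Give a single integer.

Answer: 32

Derivation:
enqueue(56): queue = [56]
dequeue(): queue = []
enqueue(97): queue = [97]
dequeue(): queue = []
enqueue(59): queue = [59]
enqueue(46): queue = [59, 46]
enqueue(14): queue = [59, 46, 14]
enqueue(32): queue = [59, 46, 14, 32]
dequeue(): queue = [46, 14, 32]
enqueue(94): queue = [46, 14, 32, 94]
dequeue(): queue = [14, 32, 94]
dequeue(): queue = [32, 94]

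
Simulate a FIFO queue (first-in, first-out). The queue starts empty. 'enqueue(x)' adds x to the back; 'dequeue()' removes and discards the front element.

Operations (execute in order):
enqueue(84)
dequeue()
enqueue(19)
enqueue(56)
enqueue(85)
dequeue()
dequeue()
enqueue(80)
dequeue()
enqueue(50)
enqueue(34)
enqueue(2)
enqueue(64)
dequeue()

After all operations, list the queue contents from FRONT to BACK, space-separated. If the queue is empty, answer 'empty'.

Answer: 50 34 2 64

Derivation:
enqueue(84): [84]
dequeue(): []
enqueue(19): [19]
enqueue(56): [19, 56]
enqueue(85): [19, 56, 85]
dequeue(): [56, 85]
dequeue(): [85]
enqueue(80): [85, 80]
dequeue(): [80]
enqueue(50): [80, 50]
enqueue(34): [80, 50, 34]
enqueue(2): [80, 50, 34, 2]
enqueue(64): [80, 50, 34, 2, 64]
dequeue(): [50, 34, 2, 64]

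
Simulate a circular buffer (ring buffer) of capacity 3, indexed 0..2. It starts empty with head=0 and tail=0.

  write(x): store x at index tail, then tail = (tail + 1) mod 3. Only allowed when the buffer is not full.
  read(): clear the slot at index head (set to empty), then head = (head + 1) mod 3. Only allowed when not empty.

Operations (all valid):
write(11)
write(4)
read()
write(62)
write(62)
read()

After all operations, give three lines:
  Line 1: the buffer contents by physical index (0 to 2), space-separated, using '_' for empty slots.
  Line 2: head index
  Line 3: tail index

Answer: 62 _ 62
2
1

Derivation:
write(11): buf=[11 _ _], head=0, tail=1, size=1
write(4): buf=[11 4 _], head=0, tail=2, size=2
read(): buf=[_ 4 _], head=1, tail=2, size=1
write(62): buf=[_ 4 62], head=1, tail=0, size=2
write(62): buf=[62 4 62], head=1, tail=1, size=3
read(): buf=[62 _ 62], head=2, tail=1, size=2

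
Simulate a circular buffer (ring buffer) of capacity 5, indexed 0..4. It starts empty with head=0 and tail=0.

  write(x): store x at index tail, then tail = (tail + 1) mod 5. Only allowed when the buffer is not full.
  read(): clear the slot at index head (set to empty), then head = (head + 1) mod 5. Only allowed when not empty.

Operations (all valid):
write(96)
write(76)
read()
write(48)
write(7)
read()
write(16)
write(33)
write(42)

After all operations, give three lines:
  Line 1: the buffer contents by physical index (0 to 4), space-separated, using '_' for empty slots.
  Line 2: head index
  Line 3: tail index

Answer: 33 42 48 7 16
2
2

Derivation:
write(96): buf=[96 _ _ _ _], head=0, tail=1, size=1
write(76): buf=[96 76 _ _ _], head=0, tail=2, size=2
read(): buf=[_ 76 _ _ _], head=1, tail=2, size=1
write(48): buf=[_ 76 48 _ _], head=1, tail=3, size=2
write(7): buf=[_ 76 48 7 _], head=1, tail=4, size=3
read(): buf=[_ _ 48 7 _], head=2, tail=4, size=2
write(16): buf=[_ _ 48 7 16], head=2, tail=0, size=3
write(33): buf=[33 _ 48 7 16], head=2, tail=1, size=4
write(42): buf=[33 42 48 7 16], head=2, tail=2, size=5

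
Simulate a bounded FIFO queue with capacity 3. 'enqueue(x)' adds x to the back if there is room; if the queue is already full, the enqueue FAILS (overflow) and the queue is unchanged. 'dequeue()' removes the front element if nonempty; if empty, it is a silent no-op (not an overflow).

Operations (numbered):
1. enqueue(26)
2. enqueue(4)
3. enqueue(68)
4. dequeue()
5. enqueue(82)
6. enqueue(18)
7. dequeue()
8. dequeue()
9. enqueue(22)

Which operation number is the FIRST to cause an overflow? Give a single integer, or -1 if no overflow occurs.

1. enqueue(26): size=1
2. enqueue(4): size=2
3. enqueue(68): size=3
4. dequeue(): size=2
5. enqueue(82): size=3
6. enqueue(18): size=3=cap → OVERFLOW (fail)
7. dequeue(): size=2
8. dequeue(): size=1
9. enqueue(22): size=2

Answer: 6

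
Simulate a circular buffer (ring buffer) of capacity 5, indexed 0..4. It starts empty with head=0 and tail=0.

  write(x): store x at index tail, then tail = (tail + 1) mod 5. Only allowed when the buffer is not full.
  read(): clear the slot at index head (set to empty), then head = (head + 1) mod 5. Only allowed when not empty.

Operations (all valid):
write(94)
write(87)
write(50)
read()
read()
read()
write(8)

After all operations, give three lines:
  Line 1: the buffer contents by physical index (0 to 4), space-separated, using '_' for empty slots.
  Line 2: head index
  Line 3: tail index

write(94): buf=[94 _ _ _ _], head=0, tail=1, size=1
write(87): buf=[94 87 _ _ _], head=0, tail=2, size=2
write(50): buf=[94 87 50 _ _], head=0, tail=3, size=3
read(): buf=[_ 87 50 _ _], head=1, tail=3, size=2
read(): buf=[_ _ 50 _ _], head=2, tail=3, size=1
read(): buf=[_ _ _ _ _], head=3, tail=3, size=0
write(8): buf=[_ _ _ 8 _], head=3, tail=4, size=1

Answer: _ _ _ 8 _
3
4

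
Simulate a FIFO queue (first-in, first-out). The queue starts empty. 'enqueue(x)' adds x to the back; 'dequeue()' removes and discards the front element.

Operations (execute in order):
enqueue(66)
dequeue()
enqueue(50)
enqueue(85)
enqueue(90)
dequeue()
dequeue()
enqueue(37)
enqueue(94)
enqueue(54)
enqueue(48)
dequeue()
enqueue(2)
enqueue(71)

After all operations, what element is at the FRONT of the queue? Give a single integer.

Answer: 37

Derivation:
enqueue(66): queue = [66]
dequeue(): queue = []
enqueue(50): queue = [50]
enqueue(85): queue = [50, 85]
enqueue(90): queue = [50, 85, 90]
dequeue(): queue = [85, 90]
dequeue(): queue = [90]
enqueue(37): queue = [90, 37]
enqueue(94): queue = [90, 37, 94]
enqueue(54): queue = [90, 37, 94, 54]
enqueue(48): queue = [90, 37, 94, 54, 48]
dequeue(): queue = [37, 94, 54, 48]
enqueue(2): queue = [37, 94, 54, 48, 2]
enqueue(71): queue = [37, 94, 54, 48, 2, 71]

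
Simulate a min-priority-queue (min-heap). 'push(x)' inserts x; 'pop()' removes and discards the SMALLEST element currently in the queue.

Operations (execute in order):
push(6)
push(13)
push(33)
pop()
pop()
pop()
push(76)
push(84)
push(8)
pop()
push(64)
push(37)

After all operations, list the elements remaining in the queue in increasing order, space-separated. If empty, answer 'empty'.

push(6): heap contents = [6]
push(13): heap contents = [6, 13]
push(33): heap contents = [6, 13, 33]
pop() → 6: heap contents = [13, 33]
pop() → 13: heap contents = [33]
pop() → 33: heap contents = []
push(76): heap contents = [76]
push(84): heap contents = [76, 84]
push(8): heap contents = [8, 76, 84]
pop() → 8: heap contents = [76, 84]
push(64): heap contents = [64, 76, 84]
push(37): heap contents = [37, 64, 76, 84]

Answer: 37 64 76 84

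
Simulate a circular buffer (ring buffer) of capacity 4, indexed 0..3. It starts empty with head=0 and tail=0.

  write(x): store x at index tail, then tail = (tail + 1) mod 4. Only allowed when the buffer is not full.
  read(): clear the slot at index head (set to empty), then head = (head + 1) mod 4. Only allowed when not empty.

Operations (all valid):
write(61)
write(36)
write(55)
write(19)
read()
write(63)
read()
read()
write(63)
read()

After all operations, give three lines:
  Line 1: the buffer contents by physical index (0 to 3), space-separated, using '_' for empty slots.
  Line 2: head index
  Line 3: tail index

Answer: 63 63 _ _
0
2

Derivation:
write(61): buf=[61 _ _ _], head=0, tail=1, size=1
write(36): buf=[61 36 _ _], head=0, tail=2, size=2
write(55): buf=[61 36 55 _], head=0, tail=3, size=3
write(19): buf=[61 36 55 19], head=0, tail=0, size=4
read(): buf=[_ 36 55 19], head=1, tail=0, size=3
write(63): buf=[63 36 55 19], head=1, tail=1, size=4
read(): buf=[63 _ 55 19], head=2, tail=1, size=3
read(): buf=[63 _ _ 19], head=3, tail=1, size=2
write(63): buf=[63 63 _ 19], head=3, tail=2, size=3
read(): buf=[63 63 _ _], head=0, tail=2, size=2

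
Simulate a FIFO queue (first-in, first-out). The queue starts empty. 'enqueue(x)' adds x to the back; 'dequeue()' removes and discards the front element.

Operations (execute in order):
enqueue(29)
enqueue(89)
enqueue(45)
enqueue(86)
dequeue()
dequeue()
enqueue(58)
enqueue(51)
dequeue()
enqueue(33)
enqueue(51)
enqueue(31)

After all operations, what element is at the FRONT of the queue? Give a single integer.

Answer: 86

Derivation:
enqueue(29): queue = [29]
enqueue(89): queue = [29, 89]
enqueue(45): queue = [29, 89, 45]
enqueue(86): queue = [29, 89, 45, 86]
dequeue(): queue = [89, 45, 86]
dequeue(): queue = [45, 86]
enqueue(58): queue = [45, 86, 58]
enqueue(51): queue = [45, 86, 58, 51]
dequeue(): queue = [86, 58, 51]
enqueue(33): queue = [86, 58, 51, 33]
enqueue(51): queue = [86, 58, 51, 33, 51]
enqueue(31): queue = [86, 58, 51, 33, 51, 31]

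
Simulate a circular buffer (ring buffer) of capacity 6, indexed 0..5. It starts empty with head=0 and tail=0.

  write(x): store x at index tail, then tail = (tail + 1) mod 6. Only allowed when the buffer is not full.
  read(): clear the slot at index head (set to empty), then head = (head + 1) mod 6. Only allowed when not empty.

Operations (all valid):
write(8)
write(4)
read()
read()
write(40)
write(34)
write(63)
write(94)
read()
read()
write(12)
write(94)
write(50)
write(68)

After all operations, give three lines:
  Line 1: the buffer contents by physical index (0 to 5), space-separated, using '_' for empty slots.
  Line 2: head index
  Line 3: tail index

write(8): buf=[8 _ _ _ _ _], head=0, tail=1, size=1
write(4): buf=[8 4 _ _ _ _], head=0, tail=2, size=2
read(): buf=[_ 4 _ _ _ _], head=1, tail=2, size=1
read(): buf=[_ _ _ _ _ _], head=2, tail=2, size=0
write(40): buf=[_ _ 40 _ _ _], head=2, tail=3, size=1
write(34): buf=[_ _ 40 34 _ _], head=2, tail=4, size=2
write(63): buf=[_ _ 40 34 63 _], head=2, tail=5, size=3
write(94): buf=[_ _ 40 34 63 94], head=2, tail=0, size=4
read(): buf=[_ _ _ 34 63 94], head=3, tail=0, size=3
read(): buf=[_ _ _ _ 63 94], head=4, tail=0, size=2
write(12): buf=[12 _ _ _ 63 94], head=4, tail=1, size=3
write(94): buf=[12 94 _ _ 63 94], head=4, tail=2, size=4
write(50): buf=[12 94 50 _ 63 94], head=4, tail=3, size=5
write(68): buf=[12 94 50 68 63 94], head=4, tail=4, size=6

Answer: 12 94 50 68 63 94
4
4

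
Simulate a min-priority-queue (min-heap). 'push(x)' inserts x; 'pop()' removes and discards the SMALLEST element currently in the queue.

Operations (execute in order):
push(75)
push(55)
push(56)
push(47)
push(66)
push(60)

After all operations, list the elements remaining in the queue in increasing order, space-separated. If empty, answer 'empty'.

Answer: 47 55 56 60 66 75

Derivation:
push(75): heap contents = [75]
push(55): heap contents = [55, 75]
push(56): heap contents = [55, 56, 75]
push(47): heap contents = [47, 55, 56, 75]
push(66): heap contents = [47, 55, 56, 66, 75]
push(60): heap contents = [47, 55, 56, 60, 66, 75]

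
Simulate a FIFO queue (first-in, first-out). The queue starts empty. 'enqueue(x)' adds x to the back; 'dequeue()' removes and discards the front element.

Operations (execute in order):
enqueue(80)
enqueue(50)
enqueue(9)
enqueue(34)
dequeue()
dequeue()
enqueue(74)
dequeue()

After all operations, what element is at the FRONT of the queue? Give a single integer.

Answer: 34

Derivation:
enqueue(80): queue = [80]
enqueue(50): queue = [80, 50]
enqueue(9): queue = [80, 50, 9]
enqueue(34): queue = [80, 50, 9, 34]
dequeue(): queue = [50, 9, 34]
dequeue(): queue = [9, 34]
enqueue(74): queue = [9, 34, 74]
dequeue(): queue = [34, 74]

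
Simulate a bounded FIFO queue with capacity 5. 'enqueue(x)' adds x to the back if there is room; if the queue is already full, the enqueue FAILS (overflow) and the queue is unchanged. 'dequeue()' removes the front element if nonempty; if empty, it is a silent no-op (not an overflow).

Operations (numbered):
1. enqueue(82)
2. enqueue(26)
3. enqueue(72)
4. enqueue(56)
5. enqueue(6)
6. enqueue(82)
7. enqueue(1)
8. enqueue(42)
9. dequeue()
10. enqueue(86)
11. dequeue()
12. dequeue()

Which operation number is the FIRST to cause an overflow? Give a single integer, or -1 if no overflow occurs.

1. enqueue(82): size=1
2. enqueue(26): size=2
3. enqueue(72): size=3
4. enqueue(56): size=4
5. enqueue(6): size=5
6. enqueue(82): size=5=cap → OVERFLOW (fail)
7. enqueue(1): size=5=cap → OVERFLOW (fail)
8. enqueue(42): size=5=cap → OVERFLOW (fail)
9. dequeue(): size=4
10. enqueue(86): size=5
11. dequeue(): size=4
12. dequeue(): size=3

Answer: 6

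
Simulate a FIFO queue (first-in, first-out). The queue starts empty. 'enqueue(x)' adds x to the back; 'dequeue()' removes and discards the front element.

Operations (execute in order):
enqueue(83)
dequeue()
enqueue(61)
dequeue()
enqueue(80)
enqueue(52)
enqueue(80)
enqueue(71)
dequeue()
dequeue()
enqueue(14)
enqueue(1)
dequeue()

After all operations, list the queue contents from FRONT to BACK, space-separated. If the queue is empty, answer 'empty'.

enqueue(83): [83]
dequeue(): []
enqueue(61): [61]
dequeue(): []
enqueue(80): [80]
enqueue(52): [80, 52]
enqueue(80): [80, 52, 80]
enqueue(71): [80, 52, 80, 71]
dequeue(): [52, 80, 71]
dequeue(): [80, 71]
enqueue(14): [80, 71, 14]
enqueue(1): [80, 71, 14, 1]
dequeue(): [71, 14, 1]

Answer: 71 14 1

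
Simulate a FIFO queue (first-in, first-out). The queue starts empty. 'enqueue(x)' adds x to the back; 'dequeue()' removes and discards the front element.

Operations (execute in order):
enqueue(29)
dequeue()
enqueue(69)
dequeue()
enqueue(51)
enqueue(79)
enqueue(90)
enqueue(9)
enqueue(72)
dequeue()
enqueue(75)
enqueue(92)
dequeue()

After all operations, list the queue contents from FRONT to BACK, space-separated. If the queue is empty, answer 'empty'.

enqueue(29): [29]
dequeue(): []
enqueue(69): [69]
dequeue(): []
enqueue(51): [51]
enqueue(79): [51, 79]
enqueue(90): [51, 79, 90]
enqueue(9): [51, 79, 90, 9]
enqueue(72): [51, 79, 90, 9, 72]
dequeue(): [79, 90, 9, 72]
enqueue(75): [79, 90, 9, 72, 75]
enqueue(92): [79, 90, 9, 72, 75, 92]
dequeue(): [90, 9, 72, 75, 92]

Answer: 90 9 72 75 92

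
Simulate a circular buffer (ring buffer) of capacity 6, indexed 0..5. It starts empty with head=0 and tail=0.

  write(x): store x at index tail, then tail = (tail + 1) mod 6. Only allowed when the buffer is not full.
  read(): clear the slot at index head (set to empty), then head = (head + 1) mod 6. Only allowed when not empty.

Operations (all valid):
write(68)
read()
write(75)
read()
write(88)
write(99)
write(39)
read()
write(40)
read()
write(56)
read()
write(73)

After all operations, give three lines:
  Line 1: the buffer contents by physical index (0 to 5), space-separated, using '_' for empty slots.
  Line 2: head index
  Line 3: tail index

write(68): buf=[68 _ _ _ _ _], head=0, tail=1, size=1
read(): buf=[_ _ _ _ _ _], head=1, tail=1, size=0
write(75): buf=[_ 75 _ _ _ _], head=1, tail=2, size=1
read(): buf=[_ _ _ _ _ _], head=2, tail=2, size=0
write(88): buf=[_ _ 88 _ _ _], head=2, tail=3, size=1
write(99): buf=[_ _ 88 99 _ _], head=2, tail=4, size=2
write(39): buf=[_ _ 88 99 39 _], head=2, tail=5, size=3
read(): buf=[_ _ _ 99 39 _], head=3, tail=5, size=2
write(40): buf=[_ _ _ 99 39 40], head=3, tail=0, size=3
read(): buf=[_ _ _ _ 39 40], head=4, tail=0, size=2
write(56): buf=[56 _ _ _ 39 40], head=4, tail=1, size=3
read(): buf=[56 _ _ _ _ 40], head=5, tail=1, size=2
write(73): buf=[56 73 _ _ _ 40], head=5, tail=2, size=3

Answer: 56 73 _ _ _ 40
5
2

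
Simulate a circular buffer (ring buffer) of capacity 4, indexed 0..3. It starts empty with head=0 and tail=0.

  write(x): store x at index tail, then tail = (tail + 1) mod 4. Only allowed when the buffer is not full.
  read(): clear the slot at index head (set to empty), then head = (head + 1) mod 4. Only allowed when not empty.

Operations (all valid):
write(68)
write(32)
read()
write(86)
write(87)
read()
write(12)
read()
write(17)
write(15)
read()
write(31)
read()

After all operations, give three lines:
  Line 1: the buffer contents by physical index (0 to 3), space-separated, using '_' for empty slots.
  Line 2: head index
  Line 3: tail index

write(68): buf=[68 _ _ _], head=0, tail=1, size=1
write(32): buf=[68 32 _ _], head=0, tail=2, size=2
read(): buf=[_ 32 _ _], head=1, tail=2, size=1
write(86): buf=[_ 32 86 _], head=1, tail=3, size=2
write(87): buf=[_ 32 86 87], head=1, tail=0, size=3
read(): buf=[_ _ 86 87], head=2, tail=0, size=2
write(12): buf=[12 _ 86 87], head=2, tail=1, size=3
read(): buf=[12 _ _ 87], head=3, tail=1, size=2
write(17): buf=[12 17 _ 87], head=3, tail=2, size=3
write(15): buf=[12 17 15 87], head=3, tail=3, size=4
read(): buf=[12 17 15 _], head=0, tail=3, size=3
write(31): buf=[12 17 15 31], head=0, tail=0, size=4
read(): buf=[_ 17 15 31], head=1, tail=0, size=3

Answer: _ 17 15 31
1
0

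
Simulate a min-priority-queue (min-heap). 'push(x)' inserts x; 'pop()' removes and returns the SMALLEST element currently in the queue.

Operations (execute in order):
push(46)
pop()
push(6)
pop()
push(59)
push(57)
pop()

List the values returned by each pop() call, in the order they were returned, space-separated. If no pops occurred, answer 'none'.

Answer: 46 6 57

Derivation:
push(46): heap contents = [46]
pop() → 46: heap contents = []
push(6): heap contents = [6]
pop() → 6: heap contents = []
push(59): heap contents = [59]
push(57): heap contents = [57, 59]
pop() → 57: heap contents = [59]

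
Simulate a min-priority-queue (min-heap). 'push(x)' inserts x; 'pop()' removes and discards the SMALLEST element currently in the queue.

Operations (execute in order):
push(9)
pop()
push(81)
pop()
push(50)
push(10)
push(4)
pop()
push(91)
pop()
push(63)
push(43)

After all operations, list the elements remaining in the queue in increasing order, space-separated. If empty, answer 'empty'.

Answer: 43 50 63 91

Derivation:
push(9): heap contents = [9]
pop() → 9: heap contents = []
push(81): heap contents = [81]
pop() → 81: heap contents = []
push(50): heap contents = [50]
push(10): heap contents = [10, 50]
push(4): heap contents = [4, 10, 50]
pop() → 4: heap contents = [10, 50]
push(91): heap contents = [10, 50, 91]
pop() → 10: heap contents = [50, 91]
push(63): heap contents = [50, 63, 91]
push(43): heap contents = [43, 50, 63, 91]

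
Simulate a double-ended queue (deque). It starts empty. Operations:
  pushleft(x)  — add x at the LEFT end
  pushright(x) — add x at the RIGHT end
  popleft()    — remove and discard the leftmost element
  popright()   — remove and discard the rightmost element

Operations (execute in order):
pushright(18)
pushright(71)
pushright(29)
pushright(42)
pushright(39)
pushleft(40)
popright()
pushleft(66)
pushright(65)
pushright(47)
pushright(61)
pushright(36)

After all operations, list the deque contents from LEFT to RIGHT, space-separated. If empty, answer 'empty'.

pushright(18): [18]
pushright(71): [18, 71]
pushright(29): [18, 71, 29]
pushright(42): [18, 71, 29, 42]
pushright(39): [18, 71, 29, 42, 39]
pushleft(40): [40, 18, 71, 29, 42, 39]
popright(): [40, 18, 71, 29, 42]
pushleft(66): [66, 40, 18, 71, 29, 42]
pushright(65): [66, 40, 18, 71, 29, 42, 65]
pushright(47): [66, 40, 18, 71, 29, 42, 65, 47]
pushright(61): [66, 40, 18, 71, 29, 42, 65, 47, 61]
pushright(36): [66, 40, 18, 71, 29, 42, 65, 47, 61, 36]

Answer: 66 40 18 71 29 42 65 47 61 36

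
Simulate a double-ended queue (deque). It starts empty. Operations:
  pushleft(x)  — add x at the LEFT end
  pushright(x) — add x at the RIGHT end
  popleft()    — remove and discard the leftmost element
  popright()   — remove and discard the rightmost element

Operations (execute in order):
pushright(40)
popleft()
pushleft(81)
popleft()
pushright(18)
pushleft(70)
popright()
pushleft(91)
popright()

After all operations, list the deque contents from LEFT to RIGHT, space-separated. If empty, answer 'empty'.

Answer: 91

Derivation:
pushright(40): [40]
popleft(): []
pushleft(81): [81]
popleft(): []
pushright(18): [18]
pushleft(70): [70, 18]
popright(): [70]
pushleft(91): [91, 70]
popright(): [91]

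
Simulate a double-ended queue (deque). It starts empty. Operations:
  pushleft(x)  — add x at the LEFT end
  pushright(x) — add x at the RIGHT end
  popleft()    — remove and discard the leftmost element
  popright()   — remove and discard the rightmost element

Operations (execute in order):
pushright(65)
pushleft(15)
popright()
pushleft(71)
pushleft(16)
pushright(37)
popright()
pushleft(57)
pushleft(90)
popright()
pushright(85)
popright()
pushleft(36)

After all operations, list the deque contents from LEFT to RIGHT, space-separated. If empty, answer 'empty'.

pushright(65): [65]
pushleft(15): [15, 65]
popright(): [15]
pushleft(71): [71, 15]
pushleft(16): [16, 71, 15]
pushright(37): [16, 71, 15, 37]
popright(): [16, 71, 15]
pushleft(57): [57, 16, 71, 15]
pushleft(90): [90, 57, 16, 71, 15]
popright(): [90, 57, 16, 71]
pushright(85): [90, 57, 16, 71, 85]
popright(): [90, 57, 16, 71]
pushleft(36): [36, 90, 57, 16, 71]

Answer: 36 90 57 16 71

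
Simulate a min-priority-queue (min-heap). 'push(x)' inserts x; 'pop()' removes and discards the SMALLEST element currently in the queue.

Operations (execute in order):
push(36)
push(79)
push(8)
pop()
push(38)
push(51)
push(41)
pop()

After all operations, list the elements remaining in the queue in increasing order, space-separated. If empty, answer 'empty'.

push(36): heap contents = [36]
push(79): heap contents = [36, 79]
push(8): heap contents = [8, 36, 79]
pop() → 8: heap contents = [36, 79]
push(38): heap contents = [36, 38, 79]
push(51): heap contents = [36, 38, 51, 79]
push(41): heap contents = [36, 38, 41, 51, 79]
pop() → 36: heap contents = [38, 41, 51, 79]

Answer: 38 41 51 79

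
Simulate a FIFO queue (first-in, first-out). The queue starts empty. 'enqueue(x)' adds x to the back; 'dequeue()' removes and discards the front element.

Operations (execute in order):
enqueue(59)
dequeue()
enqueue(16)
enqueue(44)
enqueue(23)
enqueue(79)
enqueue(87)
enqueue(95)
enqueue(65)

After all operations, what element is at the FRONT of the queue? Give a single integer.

Answer: 16

Derivation:
enqueue(59): queue = [59]
dequeue(): queue = []
enqueue(16): queue = [16]
enqueue(44): queue = [16, 44]
enqueue(23): queue = [16, 44, 23]
enqueue(79): queue = [16, 44, 23, 79]
enqueue(87): queue = [16, 44, 23, 79, 87]
enqueue(95): queue = [16, 44, 23, 79, 87, 95]
enqueue(65): queue = [16, 44, 23, 79, 87, 95, 65]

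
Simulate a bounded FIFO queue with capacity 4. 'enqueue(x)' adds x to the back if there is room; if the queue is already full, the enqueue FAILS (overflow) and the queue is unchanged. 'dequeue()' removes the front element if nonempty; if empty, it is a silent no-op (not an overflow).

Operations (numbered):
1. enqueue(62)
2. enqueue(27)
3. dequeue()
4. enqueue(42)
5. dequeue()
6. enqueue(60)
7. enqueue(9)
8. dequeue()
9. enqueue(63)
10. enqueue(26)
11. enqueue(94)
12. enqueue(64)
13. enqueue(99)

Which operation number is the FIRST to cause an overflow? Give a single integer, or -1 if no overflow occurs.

1. enqueue(62): size=1
2. enqueue(27): size=2
3. dequeue(): size=1
4. enqueue(42): size=2
5. dequeue(): size=1
6. enqueue(60): size=2
7. enqueue(9): size=3
8. dequeue(): size=2
9. enqueue(63): size=3
10. enqueue(26): size=4
11. enqueue(94): size=4=cap → OVERFLOW (fail)
12. enqueue(64): size=4=cap → OVERFLOW (fail)
13. enqueue(99): size=4=cap → OVERFLOW (fail)

Answer: 11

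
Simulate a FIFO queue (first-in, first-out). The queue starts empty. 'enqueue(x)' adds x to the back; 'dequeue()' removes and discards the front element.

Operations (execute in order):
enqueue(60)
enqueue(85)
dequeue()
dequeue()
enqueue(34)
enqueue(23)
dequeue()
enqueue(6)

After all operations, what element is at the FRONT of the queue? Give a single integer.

enqueue(60): queue = [60]
enqueue(85): queue = [60, 85]
dequeue(): queue = [85]
dequeue(): queue = []
enqueue(34): queue = [34]
enqueue(23): queue = [34, 23]
dequeue(): queue = [23]
enqueue(6): queue = [23, 6]

Answer: 23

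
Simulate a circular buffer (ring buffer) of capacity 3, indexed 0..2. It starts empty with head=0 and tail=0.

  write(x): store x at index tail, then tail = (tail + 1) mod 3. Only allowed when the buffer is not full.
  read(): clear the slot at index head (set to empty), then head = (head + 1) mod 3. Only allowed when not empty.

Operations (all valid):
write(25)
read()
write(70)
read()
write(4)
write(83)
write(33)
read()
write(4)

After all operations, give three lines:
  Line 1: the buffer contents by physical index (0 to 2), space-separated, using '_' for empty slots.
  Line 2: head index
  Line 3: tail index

write(25): buf=[25 _ _], head=0, tail=1, size=1
read(): buf=[_ _ _], head=1, tail=1, size=0
write(70): buf=[_ 70 _], head=1, tail=2, size=1
read(): buf=[_ _ _], head=2, tail=2, size=0
write(4): buf=[_ _ 4], head=2, tail=0, size=1
write(83): buf=[83 _ 4], head=2, tail=1, size=2
write(33): buf=[83 33 4], head=2, tail=2, size=3
read(): buf=[83 33 _], head=0, tail=2, size=2
write(4): buf=[83 33 4], head=0, tail=0, size=3

Answer: 83 33 4
0
0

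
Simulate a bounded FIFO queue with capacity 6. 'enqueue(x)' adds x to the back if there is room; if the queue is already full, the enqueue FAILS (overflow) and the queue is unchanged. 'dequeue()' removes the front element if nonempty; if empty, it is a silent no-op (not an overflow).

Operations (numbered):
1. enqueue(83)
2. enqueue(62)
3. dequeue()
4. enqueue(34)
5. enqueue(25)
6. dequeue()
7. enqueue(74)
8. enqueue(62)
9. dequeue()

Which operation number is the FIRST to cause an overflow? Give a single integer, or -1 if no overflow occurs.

Answer: -1

Derivation:
1. enqueue(83): size=1
2. enqueue(62): size=2
3. dequeue(): size=1
4. enqueue(34): size=2
5. enqueue(25): size=3
6. dequeue(): size=2
7. enqueue(74): size=3
8. enqueue(62): size=4
9. dequeue(): size=3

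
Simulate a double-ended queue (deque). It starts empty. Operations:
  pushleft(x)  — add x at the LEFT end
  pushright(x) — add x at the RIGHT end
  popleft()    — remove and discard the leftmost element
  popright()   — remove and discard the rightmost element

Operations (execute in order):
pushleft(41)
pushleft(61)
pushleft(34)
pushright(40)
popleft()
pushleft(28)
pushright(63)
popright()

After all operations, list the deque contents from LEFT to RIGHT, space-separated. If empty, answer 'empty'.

Answer: 28 61 41 40

Derivation:
pushleft(41): [41]
pushleft(61): [61, 41]
pushleft(34): [34, 61, 41]
pushright(40): [34, 61, 41, 40]
popleft(): [61, 41, 40]
pushleft(28): [28, 61, 41, 40]
pushright(63): [28, 61, 41, 40, 63]
popright(): [28, 61, 41, 40]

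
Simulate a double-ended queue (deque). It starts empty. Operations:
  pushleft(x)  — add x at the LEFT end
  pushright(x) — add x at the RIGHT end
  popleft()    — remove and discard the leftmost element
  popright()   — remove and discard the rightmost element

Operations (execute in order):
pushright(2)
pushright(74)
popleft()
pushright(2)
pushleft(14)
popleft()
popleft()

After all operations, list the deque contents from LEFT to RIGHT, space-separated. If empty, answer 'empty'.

pushright(2): [2]
pushright(74): [2, 74]
popleft(): [74]
pushright(2): [74, 2]
pushleft(14): [14, 74, 2]
popleft(): [74, 2]
popleft(): [2]

Answer: 2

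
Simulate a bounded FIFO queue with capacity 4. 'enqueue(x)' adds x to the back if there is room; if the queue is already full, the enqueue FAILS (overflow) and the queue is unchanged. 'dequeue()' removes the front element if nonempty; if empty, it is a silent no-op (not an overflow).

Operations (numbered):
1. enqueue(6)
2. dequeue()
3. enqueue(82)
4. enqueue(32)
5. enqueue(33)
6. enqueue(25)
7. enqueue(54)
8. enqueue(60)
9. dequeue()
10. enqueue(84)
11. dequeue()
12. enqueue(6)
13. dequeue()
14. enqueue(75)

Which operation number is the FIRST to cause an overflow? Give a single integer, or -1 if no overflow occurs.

Answer: 7

Derivation:
1. enqueue(6): size=1
2. dequeue(): size=0
3. enqueue(82): size=1
4. enqueue(32): size=2
5. enqueue(33): size=3
6. enqueue(25): size=4
7. enqueue(54): size=4=cap → OVERFLOW (fail)
8. enqueue(60): size=4=cap → OVERFLOW (fail)
9. dequeue(): size=3
10. enqueue(84): size=4
11. dequeue(): size=3
12. enqueue(6): size=4
13. dequeue(): size=3
14. enqueue(75): size=4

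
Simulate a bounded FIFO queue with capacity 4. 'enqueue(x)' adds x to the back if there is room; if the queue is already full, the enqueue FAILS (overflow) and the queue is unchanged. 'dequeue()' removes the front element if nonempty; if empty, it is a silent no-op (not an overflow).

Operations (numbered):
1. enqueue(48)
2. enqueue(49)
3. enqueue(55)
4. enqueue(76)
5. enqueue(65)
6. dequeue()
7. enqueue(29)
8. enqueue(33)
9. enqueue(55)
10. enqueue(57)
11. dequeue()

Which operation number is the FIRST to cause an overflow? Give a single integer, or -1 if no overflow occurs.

1. enqueue(48): size=1
2. enqueue(49): size=2
3. enqueue(55): size=3
4. enqueue(76): size=4
5. enqueue(65): size=4=cap → OVERFLOW (fail)
6. dequeue(): size=3
7. enqueue(29): size=4
8. enqueue(33): size=4=cap → OVERFLOW (fail)
9. enqueue(55): size=4=cap → OVERFLOW (fail)
10. enqueue(57): size=4=cap → OVERFLOW (fail)
11. dequeue(): size=3

Answer: 5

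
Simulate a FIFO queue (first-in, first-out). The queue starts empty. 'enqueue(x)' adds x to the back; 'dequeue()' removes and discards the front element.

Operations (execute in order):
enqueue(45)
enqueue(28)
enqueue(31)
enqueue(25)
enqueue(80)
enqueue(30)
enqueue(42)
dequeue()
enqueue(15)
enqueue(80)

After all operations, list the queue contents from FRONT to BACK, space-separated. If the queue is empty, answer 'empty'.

Answer: 28 31 25 80 30 42 15 80

Derivation:
enqueue(45): [45]
enqueue(28): [45, 28]
enqueue(31): [45, 28, 31]
enqueue(25): [45, 28, 31, 25]
enqueue(80): [45, 28, 31, 25, 80]
enqueue(30): [45, 28, 31, 25, 80, 30]
enqueue(42): [45, 28, 31, 25, 80, 30, 42]
dequeue(): [28, 31, 25, 80, 30, 42]
enqueue(15): [28, 31, 25, 80, 30, 42, 15]
enqueue(80): [28, 31, 25, 80, 30, 42, 15, 80]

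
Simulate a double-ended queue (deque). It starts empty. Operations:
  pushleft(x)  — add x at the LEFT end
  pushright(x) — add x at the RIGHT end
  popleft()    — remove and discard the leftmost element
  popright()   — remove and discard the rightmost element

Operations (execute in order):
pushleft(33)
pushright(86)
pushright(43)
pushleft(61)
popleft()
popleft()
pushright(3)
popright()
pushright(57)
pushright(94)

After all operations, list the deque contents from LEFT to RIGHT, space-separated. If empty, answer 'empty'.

Answer: 86 43 57 94

Derivation:
pushleft(33): [33]
pushright(86): [33, 86]
pushright(43): [33, 86, 43]
pushleft(61): [61, 33, 86, 43]
popleft(): [33, 86, 43]
popleft(): [86, 43]
pushright(3): [86, 43, 3]
popright(): [86, 43]
pushright(57): [86, 43, 57]
pushright(94): [86, 43, 57, 94]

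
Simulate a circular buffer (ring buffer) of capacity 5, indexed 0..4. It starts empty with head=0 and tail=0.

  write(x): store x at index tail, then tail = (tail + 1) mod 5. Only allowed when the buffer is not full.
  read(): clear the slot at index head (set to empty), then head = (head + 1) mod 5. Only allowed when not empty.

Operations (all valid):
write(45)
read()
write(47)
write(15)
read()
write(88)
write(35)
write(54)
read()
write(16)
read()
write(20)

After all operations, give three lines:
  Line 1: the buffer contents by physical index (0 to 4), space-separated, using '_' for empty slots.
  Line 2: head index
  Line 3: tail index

Answer: 54 16 20 _ 35
4
3

Derivation:
write(45): buf=[45 _ _ _ _], head=0, tail=1, size=1
read(): buf=[_ _ _ _ _], head=1, tail=1, size=0
write(47): buf=[_ 47 _ _ _], head=1, tail=2, size=1
write(15): buf=[_ 47 15 _ _], head=1, tail=3, size=2
read(): buf=[_ _ 15 _ _], head=2, tail=3, size=1
write(88): buf=[_ _ 15 88 _], head=2, tail=4, size=2
write(35): buf=[_ _ 15 88 35], head=2, tail=0, size=3
write(54): buf=[54 _ 15 88 35], head=2, tail=1, size=4
read(): buf=[54 _ _ 88 35], head=3, tail=1, size=3
write(16): buf=[54 16 _ 88 35], head=3, tail=2, size=4
read(): buf=[54 16 _ _ 35], head=4, tail=2, size=3
write(20): buf=[54 16 20 _ 35], head=4, tail=3, size=4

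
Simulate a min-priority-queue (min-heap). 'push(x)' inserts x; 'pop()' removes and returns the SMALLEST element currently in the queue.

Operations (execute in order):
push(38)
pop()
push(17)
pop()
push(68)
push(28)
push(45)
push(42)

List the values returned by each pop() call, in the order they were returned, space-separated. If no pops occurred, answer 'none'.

Answer: 38 17

Derivation:
push(38): heap contents = [38]
pop() → 38: heap contents = []
push(17): heap contents = [17]
pop() → 17: heap contents = []
push(68): heap contents = [68]
push(28): heap contents = [28, 68]
push(45): heap contents = [28, 45, 68]
push(42): heap contents = [28, 42, 45, 68]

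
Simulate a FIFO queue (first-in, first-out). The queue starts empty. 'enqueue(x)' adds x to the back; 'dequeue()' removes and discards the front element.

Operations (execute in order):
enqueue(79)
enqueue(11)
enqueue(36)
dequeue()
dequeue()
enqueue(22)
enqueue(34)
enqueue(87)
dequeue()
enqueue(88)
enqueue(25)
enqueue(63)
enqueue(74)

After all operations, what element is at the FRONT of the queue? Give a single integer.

Answer: 22

Derivation:
enqueue(79): queue = [79]
enqueue(11): queue = [79, 11]
enqueue(36): queue = [79, 11, 36]
dequeue(): queue = [11, 36]
dequeue(): queue = [36]
enqueue(22): queue = [36, 22]
enqueue(34): queue = [36, 22, 34]
enqueue(87): queue = [36, 22, 34, 87]
dequeue(): queue = [22, 34, 87]
enqueue(88): queue = [22, 34, 87, 88]
enqueue(25): queue = [22, 34, 87, 88, 25]
enqueue(63): queue = [22, 34, 87, 88, 25, 63]
enqueue(74): queue = [22, 34, 87, 88, 25, 63, 74]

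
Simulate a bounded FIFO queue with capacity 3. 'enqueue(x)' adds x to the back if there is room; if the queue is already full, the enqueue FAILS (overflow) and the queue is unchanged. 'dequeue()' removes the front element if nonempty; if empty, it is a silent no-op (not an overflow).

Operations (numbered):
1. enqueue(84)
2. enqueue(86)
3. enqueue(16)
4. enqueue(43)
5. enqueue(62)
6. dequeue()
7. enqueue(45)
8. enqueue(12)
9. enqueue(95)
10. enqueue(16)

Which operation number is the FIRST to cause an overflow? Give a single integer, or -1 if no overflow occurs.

1. enqueue(84): size=1
2. enqueue(86): size=2
3. enqueue(16): size=3
4. enqueue(43): size=3=cap → OVERFLOW (fail)
5. enqueue(62): size=3=cap → OVERFLOW (fail)
6. dequeue(): size=2
7. enqueue(45): size=3
8. enqueue(12): size=3=cap → OVERFLOW (fail)
9. enqueue(95): size=3=cap → OVERFLOW (fail)
10. enqueue(16): size=3=cap → OVERFLOW (fail)

Answer: 4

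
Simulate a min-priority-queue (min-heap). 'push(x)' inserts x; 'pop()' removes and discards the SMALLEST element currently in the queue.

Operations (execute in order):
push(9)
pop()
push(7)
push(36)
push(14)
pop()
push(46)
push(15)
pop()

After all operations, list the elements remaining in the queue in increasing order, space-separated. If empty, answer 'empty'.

Answer: 15 36 46

Derivation:
push(9): heap contents = [9]
pop() → 9: heap contents = []
push(7): heap contents = [7]
push(36): heap contents = [7, 36]
push(14): heap contents = [7, 14, 36]
pop() → 7: heap contents = [14, 36]
push(46): heap contents = [14, 36, 46]
push(15): heap contents = [14, 15, 36, 46]
pop() → 14: heap contents = [15, 36, 46]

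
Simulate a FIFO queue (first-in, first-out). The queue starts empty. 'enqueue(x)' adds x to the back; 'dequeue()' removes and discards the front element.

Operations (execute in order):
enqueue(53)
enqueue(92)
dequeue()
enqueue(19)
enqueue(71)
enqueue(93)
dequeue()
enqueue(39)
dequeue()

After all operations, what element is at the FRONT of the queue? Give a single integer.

enqueue(53): queue = [53]
enqueue(92): queue = [53, 92]
dequeue(): queue = [92]
enqueue(19): queue = [92, 19]
enqueue(71): queue = [92, 19, 71]
enqueue(93): queue = [92, 19, 71, 93]
dequeue(): queue = [19, 71, 93]
enqueue(39): queue = [19, 71, 93, 39]
dequeue(): queue = [71, 93, 39]

Answer: 71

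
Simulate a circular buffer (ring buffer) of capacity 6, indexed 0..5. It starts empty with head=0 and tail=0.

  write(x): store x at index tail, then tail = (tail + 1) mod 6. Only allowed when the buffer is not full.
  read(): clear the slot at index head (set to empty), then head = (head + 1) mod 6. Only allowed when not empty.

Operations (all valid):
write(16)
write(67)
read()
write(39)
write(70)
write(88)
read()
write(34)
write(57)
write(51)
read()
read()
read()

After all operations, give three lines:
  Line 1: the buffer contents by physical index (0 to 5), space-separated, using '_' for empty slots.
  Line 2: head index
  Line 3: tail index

Answer: 57 51 _ _ _ 34
5
2

Derivation:
write(16): buf=[16 _ _ _ _ _], head=0, tail=1, size=1
write(67): buf=[16 67 _ _ _ _], head=0, tail=2, size=2
read(): buf=[_ 67 _ _ _ _], head=1, tail=2, size=1
write(39): buf=[_ 67 39 _ _ _], head=1, tail=3, size=2
write(70): buf=[_ 67 39 70 _ _], head=1, tail=4, size=3
write(88): buf=[_ 67 39 70 88 _], head=1, tail=5, size=4
read(): buf=[_ _ 39 70 88 _], head=2, tail=5, size=3
write(34): buf=[_ _ 39 70 88 34], head=2, tail=0, size=4
write(57): buf=[57 _ 39 70 88 34], head=2, tail=1, size=5
write(51): buf=[57 51 39 70 88 34], head=2, tail=2, size=6
read(): buf=[57 51 _ 70 88 34], head=3, tail=2, size=5
read(): buf=[57 51 _ _ 88 34], head=4, tail=2, size=4
read(): buf=[57 51 _ _ _ 34], head=5, tail=2, size=3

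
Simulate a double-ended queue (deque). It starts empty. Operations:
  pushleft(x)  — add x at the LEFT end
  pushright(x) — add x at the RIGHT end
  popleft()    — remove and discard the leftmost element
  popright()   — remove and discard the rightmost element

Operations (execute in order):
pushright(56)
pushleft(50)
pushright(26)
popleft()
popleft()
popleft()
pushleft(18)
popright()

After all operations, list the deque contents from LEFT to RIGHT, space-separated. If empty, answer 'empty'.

Answer: empty

Derivation:
pushright(56): [56]
pushleft(50): [50, 56]
pushright(26): [50, 56, 26]
popleft(): [56, 26]
popleft(): [26]
popleft(): []
pushleft(18): [18]
popright(): []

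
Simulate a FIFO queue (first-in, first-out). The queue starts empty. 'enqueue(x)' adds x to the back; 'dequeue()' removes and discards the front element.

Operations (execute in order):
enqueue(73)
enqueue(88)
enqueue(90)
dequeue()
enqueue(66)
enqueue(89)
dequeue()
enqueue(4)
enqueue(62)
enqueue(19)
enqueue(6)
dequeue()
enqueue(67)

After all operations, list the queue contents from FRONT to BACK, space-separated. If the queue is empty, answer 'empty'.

Answer: 66 89 4 62 19 6 67

Derivation:
enqueue(73): [73]
enqueue(88): [73, 88]
enqueue(90): [73, 88, 90]
dequeue(): [88, 90]
enqueue(66): [88, 90, 66]
enqueue(89): [88, 90, 66, 89]
dequeue(): [90, 66, 89]
enqueue(4): [90, 66, 89, 4]
enqueue(62): [90, 66, 89, 4, 62]
enqueue(19): [90, 66, 89, 4, 62, 19]
enqueue(6): [90, 66, 89, 4, 62, 19, 6]
dequeue(): [66, 89, 4, 62, 19, 6]
enqueue(67): [66, 89, 4, 62, 19, 6, 67]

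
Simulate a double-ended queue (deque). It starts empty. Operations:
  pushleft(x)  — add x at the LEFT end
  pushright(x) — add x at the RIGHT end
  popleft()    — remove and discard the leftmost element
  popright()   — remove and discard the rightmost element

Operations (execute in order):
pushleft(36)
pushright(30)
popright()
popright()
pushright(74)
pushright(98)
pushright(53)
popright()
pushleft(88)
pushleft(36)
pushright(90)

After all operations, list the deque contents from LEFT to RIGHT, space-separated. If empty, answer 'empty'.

pushleft(36): [36]
pushright(30): [36, 30]
popright(): [36]
popright(): []
pushright(74): [74]
pushright(98): [74, 98]
pushright(53): [74, 98, 53]
popright(): [74, 98]
pushleft(88): [88, 74, 98]
pushleft(36): [36, 88, 74, 98]
pushright(90): [36, 88, 74, 98, 90]

Answer: 36 88 74 98 90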